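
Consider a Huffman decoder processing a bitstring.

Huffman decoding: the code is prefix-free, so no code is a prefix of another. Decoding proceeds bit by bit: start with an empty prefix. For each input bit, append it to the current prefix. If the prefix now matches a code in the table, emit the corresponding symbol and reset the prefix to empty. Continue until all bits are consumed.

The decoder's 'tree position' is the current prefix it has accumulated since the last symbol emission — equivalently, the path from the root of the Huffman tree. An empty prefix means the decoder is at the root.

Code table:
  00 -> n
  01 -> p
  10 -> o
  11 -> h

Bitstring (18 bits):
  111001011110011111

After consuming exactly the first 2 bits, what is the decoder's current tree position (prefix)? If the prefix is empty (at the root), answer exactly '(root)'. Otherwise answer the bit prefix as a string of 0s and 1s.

Answer: (root)

Derivation:
Bit 0: prefix='1' (no match yet)
Bit 1: prefix='11' -> emit 'h', reset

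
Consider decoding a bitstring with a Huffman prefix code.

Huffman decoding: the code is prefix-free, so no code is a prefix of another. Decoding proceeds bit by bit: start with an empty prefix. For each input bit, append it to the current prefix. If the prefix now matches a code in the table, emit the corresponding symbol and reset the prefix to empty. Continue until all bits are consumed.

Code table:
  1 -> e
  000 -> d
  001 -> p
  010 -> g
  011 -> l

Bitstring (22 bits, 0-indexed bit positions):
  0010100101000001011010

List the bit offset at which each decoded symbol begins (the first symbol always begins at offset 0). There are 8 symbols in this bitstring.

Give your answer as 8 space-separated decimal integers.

Bit 0: prefix='0' (no match yet)
Bit 1: prefix='00' (no match yet)
Bit 2: prefix='001' -> emit 'p', reset
Bit 3: prefix='0' (no match yet)
Bit 4: prefix='01' (no match yet)
Bit 5: prefix='010' -> emit 'g', reset
Bit 6: prefix='0' (no match yet)
Bit 7: prefix='01' (no match yet)
Bit 8: prefix='010' -> emit 'g', reset
Bit 9: prefix='1' -> emit 'e', reset
Bit 10: prefix='0' (no match yet)
Bit 11: prefix='00' (no match yet)
Bit 12: prefix='000' -> emit 'd', reset
Bit 13: prefix='0' (no match yet)
Bit 14: prefix='00' (no match yet)
Bit 15: prefix='001' -> emit 'p', reset
Bit 16: prefix='0' (no match yet)
Bit 17: prefix='01' (no match yet)
Bit 18: prefix='011' -> emit 'l', reset
Bit 19: prefix='0' (no match yet)
Bit 20: prefix='01' (no match yet)
Bit 21: prefix='010' -> emit 'g', reset

Answer: 0 3 6 9 10 13 16 19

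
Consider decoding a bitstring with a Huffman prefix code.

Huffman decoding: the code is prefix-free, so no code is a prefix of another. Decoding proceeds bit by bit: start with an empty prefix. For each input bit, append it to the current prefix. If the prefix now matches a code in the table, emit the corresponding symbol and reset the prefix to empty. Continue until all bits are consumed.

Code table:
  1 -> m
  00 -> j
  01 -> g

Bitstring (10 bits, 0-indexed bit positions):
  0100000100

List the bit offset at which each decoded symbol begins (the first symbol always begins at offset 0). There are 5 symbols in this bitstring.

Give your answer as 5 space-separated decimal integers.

Bit 0: prefix='0' (no match yet)
Bit 1: prefix='01' -> emit 'g', reset
Bit 2: prefix='0' (no match yet)
Bit 3: prefix='00' -> emit 'j', reset
Bit 4: prefix='0' (no match yet)
Bit 5: prefix='00' -> emit 'j', reset
Bit 6: prefix='0' (no match yet)
Bit 7: prefix='01' -> emit 'g', reset
Bit 8: prefix='0' (no match yet)
Bit 9: prefix='00' -> emit 'j', reset

Answer: 0 2 4 6 8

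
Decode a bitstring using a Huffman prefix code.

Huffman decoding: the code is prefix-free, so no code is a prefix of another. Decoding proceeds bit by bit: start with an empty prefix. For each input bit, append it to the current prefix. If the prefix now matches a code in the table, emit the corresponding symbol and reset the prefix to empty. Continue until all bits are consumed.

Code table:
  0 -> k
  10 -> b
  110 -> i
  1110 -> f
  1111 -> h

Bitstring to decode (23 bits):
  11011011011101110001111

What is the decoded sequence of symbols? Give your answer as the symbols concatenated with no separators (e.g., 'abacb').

Bit 0: prefix='1' (no match yet)
Bit 1: prefix='11' (no match yet)
Bit 2: prefix='110' -> emit 'i', reset
Bit 3: prefix='1' (no match yet)
Bit 4: prefix='11' (no match yet)
Bit 5: prefix='110' -> emit 'i', reset
Bit 6: prefix='1' (no match yet)
Bit 7: prefix='11' (no match yet)
Bit 8: prefix='110' -> emit 'i', reset
Bit 9: prefix='1' (no match yet)
Bit 10: prefix='11' (no match yet)
Bit 11: prefix='111' (no match yet)
Bit 12: prefix='1110' -> emit 'f', reset
Bit 13: prefix='1' (no match yet)
Bit 14: prefix='11' (no match yet)
Bit 15: prefix='111' (no match yet)
Bit 16: prefix='1110' -> emit 'f', reset
Bit 17: prefix='0' -> emit 'k', reset
Bit 18: prefix='0' -> emit 'k', reset
Bit 19: prefix='1' (no match yet)
Bit 20: prefix='11' (no match yet)
Bit 21: prefix='111' (no match yet)
Bit 22: prefix='1111' -> emit 'h', reset

Answer: iiiffkkh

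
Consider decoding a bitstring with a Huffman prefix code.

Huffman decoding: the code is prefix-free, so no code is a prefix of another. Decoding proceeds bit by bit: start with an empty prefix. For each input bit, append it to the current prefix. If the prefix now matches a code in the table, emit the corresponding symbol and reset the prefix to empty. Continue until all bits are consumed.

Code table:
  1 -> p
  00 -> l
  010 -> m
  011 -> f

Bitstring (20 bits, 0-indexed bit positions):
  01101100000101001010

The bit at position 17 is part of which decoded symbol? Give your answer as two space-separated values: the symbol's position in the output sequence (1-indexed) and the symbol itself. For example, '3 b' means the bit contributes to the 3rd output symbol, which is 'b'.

Answer: 9 m

Derivation:
Bit 0: prefix='0' (no match yet)
Bit 1: prefix='01' (no match yet)
Bit 2: prefix='011' -> emit 'f', reset
Bit 3: prefix='0' (no match yet)
Bit 4: prefix='01' (no match yet)
Bit 5: prefix='011' -> emit 'f', reset
Bit 6: prefix='0' (no match yet)
Bit 7: prefix='00' -> emit 'l', reset
Bit 8: prefix='0' (no match yet)
Bit 9: prefix='00' -> emit 'l', reset
Bit 10: prefix='0' (no match yet)
Bit 11: prefix='01' (no match yet)
Bit 12: prefix='010' -> emit 'm', reset
Bit 13: prefix='1' -> emit 'p', reset
Bit 14: prefix='0' (no match yet)
Bit 15: prefix='00' -> emit 'l', reset
Bit 16: prefix='1' -> emit 'p', reset
Bit 17: prefix='0' (no match yet)
Bit 18: prefix='01' (no match yet)
Bit 19: prefix='010' -> emit 'm', reset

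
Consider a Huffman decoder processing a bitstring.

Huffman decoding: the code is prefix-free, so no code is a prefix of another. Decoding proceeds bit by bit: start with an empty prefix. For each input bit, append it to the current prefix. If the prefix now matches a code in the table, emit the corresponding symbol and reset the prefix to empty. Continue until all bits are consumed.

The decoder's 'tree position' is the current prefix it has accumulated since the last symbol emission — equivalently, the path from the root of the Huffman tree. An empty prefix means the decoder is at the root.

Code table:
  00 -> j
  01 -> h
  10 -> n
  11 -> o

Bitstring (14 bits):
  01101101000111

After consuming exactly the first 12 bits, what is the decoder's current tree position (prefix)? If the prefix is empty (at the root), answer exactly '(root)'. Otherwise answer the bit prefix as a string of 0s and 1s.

Bit 0: prefix='0' (no match yet)
Bit 1: prefix='01' -> emit 'h', reset
Bit 2: prefix='1' (no match yet)
Bit 3: prefix='10' -> emit 'n', reset
Bit 4: prefix='1' (no match yet)
Bit 5: prefix='11' -> emit 'o', reset
Bit 6: prefix='0' (no match yet)
Bit 7: prefix='01' -> emit 'h', reset
Bit 8: prefix='0' (no match yet)
Bit 9: prefix='00' -> emit 'j', reset
Bit 10: prefix='0' (no match yet)
Bit 11: prefix='01' -> emit 'h', reset

Answer: (root)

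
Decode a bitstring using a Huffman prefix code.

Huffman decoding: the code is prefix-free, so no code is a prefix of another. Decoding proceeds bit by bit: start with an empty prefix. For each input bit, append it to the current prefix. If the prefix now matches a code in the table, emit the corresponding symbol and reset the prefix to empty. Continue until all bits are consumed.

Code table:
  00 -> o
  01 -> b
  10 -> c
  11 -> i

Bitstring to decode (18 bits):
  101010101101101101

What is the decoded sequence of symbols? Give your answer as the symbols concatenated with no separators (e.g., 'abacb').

Bit 0: prefix='1' (no match yet)
Bit 1: prefix='10' -> emit 'c', reset
Bit 2: prefix='1' (no match yet)
Bit 3: prefix='10' -> emit 'c', reset
Bit 4: prefix='1' (no match yet)
Bit 5: prefix='10' -> emit 'c', reset
Bit 6: prefix='1' (no match yet)
Bit 7: prefix='10' -> emit 'c', reset
Bit 8: prefix='1' (no match yet)
Bit 9: prefix='11' -> emit 'i', reset
Bit 10: prefix='0' (no match yet)
Bit 11: prefix='01' -> emit 'b', reset
Bit 12: prefix='1' (no match yet)
Bit 13: prefix='10' -> emit 'c', reset
Bit 14: prefix='1' (no match yet)
Bit 15: prefix='11' -> emit 'i', reset
Bit 16: prefix='0' (no match yet)
Bit 17: prefix='01' -> emit 'b', reset

Answer: ccccibcib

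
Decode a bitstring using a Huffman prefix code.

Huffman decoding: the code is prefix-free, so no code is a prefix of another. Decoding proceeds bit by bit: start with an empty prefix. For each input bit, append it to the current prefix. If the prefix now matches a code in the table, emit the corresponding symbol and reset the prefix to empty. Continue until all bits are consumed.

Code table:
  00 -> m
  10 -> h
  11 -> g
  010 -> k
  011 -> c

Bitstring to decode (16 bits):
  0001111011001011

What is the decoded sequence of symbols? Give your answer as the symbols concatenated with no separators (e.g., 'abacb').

Bit 0: prefix='0' (no match yet)
Bit 1: prefix='00' -> emit 'm', reset
Bit 2: prefix='0' (no match yet)
Bit 3: prefix='01' (no match yet)
Bit 4: prefix='011' -> emit 'c', reset
Bit 5: prefix='1' (no match yet)
Bit 6: prefix='11' -> emit 'g', reset
Bit 7: prefix='0' (no match yet)
Bit 8: prefix='01' (no match yet)
Bit 9: prefix='011' -> emit 'c', reset
Bit 10: prefix='0' (no match yet)
Bit 11: prefix='00' -> emit 'm', reset
Bit 12: prefix='1' (no match yet)
Bit 13: prefix='10' -> emit 'h', reset
Bit 14: prefix='1' (no match yet)
Bit 15: prefix='11' -> emit 'g', reset

Answer: mcgcmhg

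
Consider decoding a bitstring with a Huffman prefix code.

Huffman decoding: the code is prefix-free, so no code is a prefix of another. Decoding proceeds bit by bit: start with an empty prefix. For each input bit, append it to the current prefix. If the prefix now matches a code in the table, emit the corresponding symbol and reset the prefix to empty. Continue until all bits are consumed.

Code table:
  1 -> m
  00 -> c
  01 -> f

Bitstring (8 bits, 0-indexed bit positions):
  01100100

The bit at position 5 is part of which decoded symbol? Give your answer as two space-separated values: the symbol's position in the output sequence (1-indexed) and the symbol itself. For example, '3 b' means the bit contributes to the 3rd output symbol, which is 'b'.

Answer: 4 m

Derivation:
Bit 0: prefix='0' (no match yet)
Bit 1: prefix='01' -> emit 'f', reset
Bit 2: prefix='1' -> emit 'm', reset
Bit 3: prefix='0' (no match yet)
Bit 4: prefix='00' -> emit 'c', reset
Bit 5: prefix='1' -> emit 'm', reset
Bit 6: prefix='0' (no match yet)
Bit 7: prefix='00' -> emit 'c', reset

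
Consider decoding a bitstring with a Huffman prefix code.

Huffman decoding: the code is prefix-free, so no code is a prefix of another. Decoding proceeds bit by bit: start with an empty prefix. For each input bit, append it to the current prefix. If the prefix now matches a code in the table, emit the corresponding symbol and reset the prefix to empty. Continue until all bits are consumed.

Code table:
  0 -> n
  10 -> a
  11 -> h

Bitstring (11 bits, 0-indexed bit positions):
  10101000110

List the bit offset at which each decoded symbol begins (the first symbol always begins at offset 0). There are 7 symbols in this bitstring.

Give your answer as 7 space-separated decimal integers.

Bit 0: prefix='1' (no match yet)
Bit 1: prefix='10' -> emit 'a', reset
Bit 2: prefix='1' (no match yet)
Bit 3: prefix='10' -> emit 'a', reset
Bit 4: prefix='1' (no match yet)
Bit 5: prefix='10' -> emit 'a', reset
Bit 6: prefix='0' -> emit 'n', reset
Bit 7: prefix='0' -> emit 'n', reset
Bit 8: prefix='1' (no match yet)
Bit 9: prefix='11' -> emit 'h', reset
Bit 10: prefix='0' -> emit 'n', reset

Answer: 0 2 4 6 7 8 10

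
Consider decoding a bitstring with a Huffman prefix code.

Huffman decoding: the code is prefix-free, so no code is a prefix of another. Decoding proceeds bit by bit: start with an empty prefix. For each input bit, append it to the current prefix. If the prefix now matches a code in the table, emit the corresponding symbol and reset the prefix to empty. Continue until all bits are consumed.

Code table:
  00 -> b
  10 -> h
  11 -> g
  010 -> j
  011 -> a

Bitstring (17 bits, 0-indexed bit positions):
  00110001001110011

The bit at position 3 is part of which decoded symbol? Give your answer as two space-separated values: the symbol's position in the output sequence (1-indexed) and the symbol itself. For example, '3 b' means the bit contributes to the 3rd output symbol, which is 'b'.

Answer: 2 g

Derivation:
Bit 0: prefix='0' (no match yet)
Bit 1: prefix='00' -> emit 'b', reset
Bit 2: prefix='1' (no match yet)
Bit 3: prefix='11' -> emit 'g', reset
Bit 4: prefix='0' (no match yet)
Bit 5: prefix='00' -> emit 'b', reset
Bit 6: prefix='0' (no match yet)
Bit 7: prefix='01' (no match yet)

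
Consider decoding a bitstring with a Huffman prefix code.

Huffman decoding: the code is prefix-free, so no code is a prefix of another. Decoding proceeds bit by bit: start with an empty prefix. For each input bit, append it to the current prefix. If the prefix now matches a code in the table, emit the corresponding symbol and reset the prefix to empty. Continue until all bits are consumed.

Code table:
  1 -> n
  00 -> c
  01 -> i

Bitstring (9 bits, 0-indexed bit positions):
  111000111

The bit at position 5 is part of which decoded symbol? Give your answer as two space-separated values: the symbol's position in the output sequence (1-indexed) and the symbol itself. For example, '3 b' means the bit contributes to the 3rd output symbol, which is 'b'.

Answer: 5 i

Derivation:
Bit 0: prefix='1' -> emit 'n', reset
Bit 1: prefix='1' -> emit 'n', reset
Bit 2: prefix='1' -> emit 'n', reset
Bit 3: prefix='0' (no match yet)
Bit 4: prefix='00' -> emit 'c', reset
Bit 5: prefix='0' (no match yet)
Bit 6: prefix='01' -> emit 'i', reset
Bit 7: prefix='1' -> emit 'n', reset
Bit 8: prefix='1' -> emit 'n', reset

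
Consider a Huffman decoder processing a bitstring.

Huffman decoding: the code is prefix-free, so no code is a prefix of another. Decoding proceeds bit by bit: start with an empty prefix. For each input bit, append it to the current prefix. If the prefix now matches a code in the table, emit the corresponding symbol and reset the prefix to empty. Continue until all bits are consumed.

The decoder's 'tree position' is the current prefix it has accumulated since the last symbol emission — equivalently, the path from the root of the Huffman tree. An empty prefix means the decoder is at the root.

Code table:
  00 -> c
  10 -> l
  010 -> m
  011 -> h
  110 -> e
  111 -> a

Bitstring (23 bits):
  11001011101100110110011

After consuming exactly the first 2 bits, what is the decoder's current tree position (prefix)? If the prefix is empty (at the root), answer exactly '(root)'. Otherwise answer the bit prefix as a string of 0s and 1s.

Answer: 11

Derivation:
Bit 0: prefix='1' (no match yet)
Bit 1: prefix='11' (no match yet)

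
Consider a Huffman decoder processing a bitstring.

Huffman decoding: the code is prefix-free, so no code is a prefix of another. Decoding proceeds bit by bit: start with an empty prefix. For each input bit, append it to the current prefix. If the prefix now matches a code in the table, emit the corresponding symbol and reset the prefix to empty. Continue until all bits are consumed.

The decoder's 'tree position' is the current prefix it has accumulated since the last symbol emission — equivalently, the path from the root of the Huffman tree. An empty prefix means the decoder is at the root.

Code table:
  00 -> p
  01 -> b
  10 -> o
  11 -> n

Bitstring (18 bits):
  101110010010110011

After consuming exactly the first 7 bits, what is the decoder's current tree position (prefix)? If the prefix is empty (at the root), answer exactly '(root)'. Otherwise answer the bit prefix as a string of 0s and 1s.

Bit 0: prefix='1' (no match yet)
Bit 1: prefix='10' -> emit 'o', reset
Bit 2: prefix='1' (no match yet)
Bit 3: prefix='11' -> emit 'n', reset
Bit 4: prefix='1' (no match yet)
Bit 5: prefix='10' -> emit 'o', reset
Bit 6: prefix='0' (no match yet)

Answer: 0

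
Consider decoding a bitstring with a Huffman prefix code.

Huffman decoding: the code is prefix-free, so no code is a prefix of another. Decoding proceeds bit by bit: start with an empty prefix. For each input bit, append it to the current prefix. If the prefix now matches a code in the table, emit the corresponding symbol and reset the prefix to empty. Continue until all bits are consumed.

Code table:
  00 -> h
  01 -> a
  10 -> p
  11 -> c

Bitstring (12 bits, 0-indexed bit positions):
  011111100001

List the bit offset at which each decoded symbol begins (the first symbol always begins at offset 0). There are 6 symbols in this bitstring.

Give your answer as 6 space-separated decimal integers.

Answer: 0 2 4 6 8 10

Derivation:
Bit 0: prefix='0' (no match yet)
Bit 1: prefix='01' -> emit 'a', reset
Bit 2: prefix='1' (no match yet)
Bit 3: prefix='11' -> emit 'c', reset
Bit 4: prefix='1' (no match yet)
Bit 5: prefix='11' -> emit 'c', reset
Bit 6: prefix='1' (no match yet)
Bit 7: prefix='10' -> emit 'p', reset
Bit 8: prefix='0' (no match yet)
Bit 9: prefix='00' -> emit 'h', reset
Bit 10: prefix='0' (no match yet)
Bit 11: prefix='01' -> emit 'a', reset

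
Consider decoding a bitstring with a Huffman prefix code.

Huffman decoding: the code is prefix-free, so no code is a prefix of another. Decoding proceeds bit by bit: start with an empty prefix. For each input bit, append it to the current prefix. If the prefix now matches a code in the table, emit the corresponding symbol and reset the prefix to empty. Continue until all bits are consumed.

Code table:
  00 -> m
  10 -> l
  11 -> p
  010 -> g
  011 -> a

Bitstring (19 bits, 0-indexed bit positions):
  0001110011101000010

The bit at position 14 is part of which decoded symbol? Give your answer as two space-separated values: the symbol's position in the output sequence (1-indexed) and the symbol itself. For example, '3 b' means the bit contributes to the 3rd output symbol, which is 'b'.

Answer: 7 m

Derivation:
Bit 0: prefix='0' (no match yet)
Bit 1: prefix='00' -> emit 'm', reset
Bit 2: prefix='0' (no match yet)
Bit 3: prefix='01' (no match yet)
Bit 4: prefix='011' -> emit 'a', reset
Bit 5: prefix='1' (no match yet)
Bit 6: prefix='10' -> emit 'l', reset
Bit 7: prefix='0' (no match yet)
Bit 8: prefix='01' (no match yet)
Bit 9: prefix='011' -> emit 'a', reset
Bit 10: prefix='1' (no match yet)
Bit 11: prefix='10' -> emit 'l', reset
Bit 12: prefix='1' (no match yet)
Bit 13: prefix='10' -> emit 'l', reset
Bit 14: prefix='0' (no match yet)
Bit 15: prefix='00' -> emit 'm', reset
Bit 16: prefix='0' (no match yet)
Bit 17: prefix='01' (no match yet)
Bit 18: prefix='010' -> emit 'g', reset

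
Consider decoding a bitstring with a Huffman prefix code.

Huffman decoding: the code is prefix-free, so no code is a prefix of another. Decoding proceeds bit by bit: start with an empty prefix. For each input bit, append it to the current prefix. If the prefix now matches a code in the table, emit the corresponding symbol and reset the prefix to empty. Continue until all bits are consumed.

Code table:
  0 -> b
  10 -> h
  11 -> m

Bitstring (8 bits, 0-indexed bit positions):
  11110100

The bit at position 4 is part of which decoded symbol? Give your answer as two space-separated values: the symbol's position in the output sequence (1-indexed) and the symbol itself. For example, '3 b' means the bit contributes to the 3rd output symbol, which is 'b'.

Bit 0: prefix='1' (no match yet)
Bit 1: prefix='11' -> emit 'm', reset
Bit 2: prefix='1' (no match yet)
Bit 3: prefix='11' -> emit 'm', reset
Bit 4: prefix='0' -> emit 'b', reset
Bit 5: prefix='1' (no match yet)
Bit 6: prefix='10' -> emit 'h', reset
Bit 7: prefix='0' -> emit 'b', reset

Answer: 3 b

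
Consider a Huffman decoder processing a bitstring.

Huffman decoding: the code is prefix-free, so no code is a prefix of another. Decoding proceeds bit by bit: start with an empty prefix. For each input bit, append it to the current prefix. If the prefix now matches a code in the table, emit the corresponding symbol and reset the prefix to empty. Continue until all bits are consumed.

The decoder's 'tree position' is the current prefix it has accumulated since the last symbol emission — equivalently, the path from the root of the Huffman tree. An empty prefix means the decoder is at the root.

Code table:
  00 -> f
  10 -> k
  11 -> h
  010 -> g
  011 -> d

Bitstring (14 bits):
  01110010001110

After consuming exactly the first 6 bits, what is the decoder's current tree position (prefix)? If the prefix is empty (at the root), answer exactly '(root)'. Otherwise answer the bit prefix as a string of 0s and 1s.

Bit 0: prefix='0' (no match yet)
Bit 1: prefix='01' (no match yet)
Bit 2: prefix='011' -> emit 'd', reset
Bit 3: prefix='1' (no match yet)
Bit 4: prefix='10' -> emit 'k', reset
Bit 5: prefix='0' (no match yet)

Answer: 0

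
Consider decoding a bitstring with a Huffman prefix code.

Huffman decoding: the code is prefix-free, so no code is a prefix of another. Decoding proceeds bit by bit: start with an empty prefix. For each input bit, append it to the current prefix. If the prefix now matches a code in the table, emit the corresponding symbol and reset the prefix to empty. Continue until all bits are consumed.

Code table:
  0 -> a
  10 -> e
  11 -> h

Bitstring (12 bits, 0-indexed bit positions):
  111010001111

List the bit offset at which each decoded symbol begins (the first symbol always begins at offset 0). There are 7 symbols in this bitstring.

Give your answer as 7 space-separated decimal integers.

Bit 0: prefix='1' (no match yet)
Bit 1: prefix='11' -> emit 'h', reset
Bit 2: prefix='1' (no match yet)
Bit 3: prefix='10' -> emit 'e', reset
Bit 4: prefix='1' (no match yet)
Bit 5: prefix='10' -> emit 'e', reset
Bit 6: prefix='0' -> emit 'a', reset
Bit 7: prefix='0' -> emit 'a', reset
Bit 8: prefix='1' (no match yet)
Bit 9: prefix='11' -> emit 'h', reset
Bit 10: prefix='1' (no match yet)
Bit 11: prefix='11' -> emit 'h', reset

Answer: 0 2 4 6 7 8 10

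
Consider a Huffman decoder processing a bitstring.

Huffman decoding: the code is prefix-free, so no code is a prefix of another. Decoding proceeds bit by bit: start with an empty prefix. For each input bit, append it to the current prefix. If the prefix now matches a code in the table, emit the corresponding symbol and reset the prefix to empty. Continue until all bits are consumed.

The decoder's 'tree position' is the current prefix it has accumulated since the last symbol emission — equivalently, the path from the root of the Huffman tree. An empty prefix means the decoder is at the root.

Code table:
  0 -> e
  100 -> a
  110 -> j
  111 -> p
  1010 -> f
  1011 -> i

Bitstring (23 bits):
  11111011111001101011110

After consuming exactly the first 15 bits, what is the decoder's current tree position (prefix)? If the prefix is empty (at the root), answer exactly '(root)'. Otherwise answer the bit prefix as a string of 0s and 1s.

Bit 0: prefix='1' (no match yet)
Bit 1: prefix='11' (no match yet)
Bit 2: prefix='111' -> emit 'p', reset
Bit 3: prefix='1' (no match yet)
Bit 4: prefix='11' (no match yet)
Bit 5: prefix='110' -> emit 'j', reset
Bit 6: prefix='1' (no match yet)
Bit 7: prefix='11' (no match yet)
Bit 8: prefix='111' -> emit 'p', reset
Bit 9: prefix='1' (no match yet)
Bit 10: prefix='11' (no match yet)
Bit 11: prefix='110' -> emit 'j', reset
Bit 12: prefix='0' -> emit 'e', reset
Bit 13: prefix='1' (no match yet)
Bit 14: prefix='11' (no match yet)

Answer: 11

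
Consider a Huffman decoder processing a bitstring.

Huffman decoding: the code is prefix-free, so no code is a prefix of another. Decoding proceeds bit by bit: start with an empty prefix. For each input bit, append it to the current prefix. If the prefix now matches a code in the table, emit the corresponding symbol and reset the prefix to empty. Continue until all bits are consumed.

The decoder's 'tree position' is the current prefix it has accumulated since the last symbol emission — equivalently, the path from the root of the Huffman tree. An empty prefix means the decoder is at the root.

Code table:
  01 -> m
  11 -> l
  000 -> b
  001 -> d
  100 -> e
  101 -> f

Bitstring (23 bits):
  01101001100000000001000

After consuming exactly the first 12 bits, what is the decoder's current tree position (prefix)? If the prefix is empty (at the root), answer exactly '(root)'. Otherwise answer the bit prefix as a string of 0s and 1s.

Answer: 0

Derivation:
Bit 0: prefix='0' (no match yet)
Bit 1: prefix='01' -> emit 'm', reset
Bit 2: prefix='1' (no match yet)
Bit 3: prefix='10' (no match yet)
Bit 4: prefix='101' -> emit 'f', reset
Bit 5: prefix='0' (no match yet)
Bit 6: prefix='00' (no match yet)
Bit 7: prefix='001' -> emit 'd', reset
Bit 8: prefix='1' (no match yet)
Bit 9: prefix='10' (no match yet)
Bit 10: prefix='100' -> emit 'e', reset
Bit 11: prefix='0' (no match yet)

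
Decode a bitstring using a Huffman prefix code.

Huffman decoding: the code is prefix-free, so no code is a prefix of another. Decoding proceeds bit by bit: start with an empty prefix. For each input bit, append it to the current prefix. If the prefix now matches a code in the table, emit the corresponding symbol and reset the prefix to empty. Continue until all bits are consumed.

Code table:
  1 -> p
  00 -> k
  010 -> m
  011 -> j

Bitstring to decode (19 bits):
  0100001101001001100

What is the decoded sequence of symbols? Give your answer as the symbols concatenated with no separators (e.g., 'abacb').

Bit 0: prefix='0' (no match yet)
Bit 1: prefix='01' (no match yet)
Bit 2: prefix='010' -> emit 'm', reset
Bit 3: prefix='0' (no match yet)
Bit 4: prefix='00' -> emit 'k', reset
Bit 5: prefix='0' (no match yet)
Bit 6: prefix='01' (no match yet)
Bit 7: prefix='011' -> emit 'j', reset
Bit 8: prefix='0' (no match yet)
Bit 9: prefix='01' (no match yet)
Bit 10: prefix='010' -> emit 'm', reset
Bit 11: prefix='0' (no match yet)
Bit 12: prefix='01' (no match yet)
Bit 13: prefix='010' -> emit 'm', reset
Bit 14: prefix='0' (no match yet)
Bit 15: prefix='01' (no match yet)
Bit 16: prefix='011' -> emit 'j', reset
Bit 17: prefix='0' (no match yet)
Bit 18: prefix='00' -> emit 'k', reset

Answer: mkjmmjk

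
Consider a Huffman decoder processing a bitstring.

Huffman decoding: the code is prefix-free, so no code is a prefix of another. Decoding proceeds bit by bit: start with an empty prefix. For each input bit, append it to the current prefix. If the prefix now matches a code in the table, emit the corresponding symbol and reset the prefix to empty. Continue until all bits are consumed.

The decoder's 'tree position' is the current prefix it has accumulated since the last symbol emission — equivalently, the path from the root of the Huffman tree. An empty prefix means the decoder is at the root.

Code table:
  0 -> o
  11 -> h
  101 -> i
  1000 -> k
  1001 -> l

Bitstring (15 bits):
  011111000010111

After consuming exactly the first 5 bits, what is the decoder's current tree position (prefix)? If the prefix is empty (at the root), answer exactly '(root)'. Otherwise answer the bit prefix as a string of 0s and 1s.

Answer: (root)

Derivation:
Bit 0: prefix='0' -> emit 'o', reset
Bit 1: prefix='1' (no match yet)
Bit 2: prefix='11' -> emit 'h', reset
Bit 3: prefix='1' (no match yet)
Bit 4: prefix='11' -> emit 'h', reset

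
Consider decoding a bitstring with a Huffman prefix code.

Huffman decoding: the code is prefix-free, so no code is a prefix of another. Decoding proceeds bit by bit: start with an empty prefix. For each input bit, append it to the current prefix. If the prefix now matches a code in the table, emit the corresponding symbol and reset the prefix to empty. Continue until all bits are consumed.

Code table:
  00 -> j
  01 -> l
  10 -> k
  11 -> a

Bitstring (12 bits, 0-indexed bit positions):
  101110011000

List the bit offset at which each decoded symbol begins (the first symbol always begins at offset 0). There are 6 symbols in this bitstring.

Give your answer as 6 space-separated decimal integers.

Answer: 0 2 4 6 8 10

Derivation:
Bit 0: prefix='1' (no match yet)
Bit 1: prefix='10' -> emit 'k', reset
Bit 2: prefix='1' (no match yet)
Bit 3: prefix='11' -> emit 'a', reset
Bit 4: prefix='1' (no match yet)
Bit 5: prefix='10' -> emit 'k', reset
Bit 6: prefix='0' (no match yet)
Bit 7: prefix='01' -> emit 'l', reset
Bit 8: prefix='1' (no match yet)
Bit 9: prefix='10' -> emit 'k', reset
Bit 10: prefix='0' (no match yet)
Bit 11: prefix='00' -> emit 'j', reset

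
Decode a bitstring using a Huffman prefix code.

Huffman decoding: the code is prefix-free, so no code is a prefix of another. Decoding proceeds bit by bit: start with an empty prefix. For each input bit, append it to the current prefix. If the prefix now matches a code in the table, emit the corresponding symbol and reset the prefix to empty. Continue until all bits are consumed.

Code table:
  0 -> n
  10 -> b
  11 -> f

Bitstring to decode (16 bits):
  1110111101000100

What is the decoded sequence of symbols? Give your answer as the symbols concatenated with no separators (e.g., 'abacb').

Bit 0: prefix='1' (no match yet)
Bit 1: prefix='11' -> emit 'f', reset
Bit 2: prefix='1' (no match yet)
Bit 3: prefix='10' -> emit 'b', reset
Bit 4: prefix='1' (no match yet)
Bit 5: prefix='11' -> emit 'f', reset
Bit 6: prefix='1' (no match yet)
Bit 7: prefix='11' -> emit 'f', reset
Bit 8: prefix='0' -> emit 'n', reset
Bit 9: prefix='1' (no match yet)
Bit 10: prefix='10' -> emit 'b', reset
Bit 11: prefix='0' -> emit 'n', reset
Bit 12: prefix='0' -> emit 'n', reset
Bit 13: prefix='1' (no match yet)
Bit 14: prefix='10' -> emit 'b', reset
Bit 15: prefix='0' -> emit 'n', reset

Answer: fbffnbnnbn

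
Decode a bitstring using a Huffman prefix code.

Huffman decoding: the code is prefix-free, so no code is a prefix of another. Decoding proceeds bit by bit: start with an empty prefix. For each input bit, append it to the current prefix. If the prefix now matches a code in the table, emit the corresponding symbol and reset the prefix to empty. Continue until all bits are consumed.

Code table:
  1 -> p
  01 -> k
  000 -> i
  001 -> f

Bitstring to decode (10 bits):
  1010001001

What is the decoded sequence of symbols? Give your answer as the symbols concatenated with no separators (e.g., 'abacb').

Bit 0: prefix='1' -> emit 'p', reset
Bit 1: prefix='0' (no match yet)
Bit 2: prefix='01' -> emit 'k', reset
Bit 3: prefix='0' (no match yet)
Bit 4: prefix='00' (no match yet)
Bit 5: prefix='000' -> emit 'i', reset
Bit 6: prefix='1' -> emit 'p', reset
Bit 7: prefix='0' (no match yet)
Bit 8: prefix='00' (no match yet)
Bit 9: prefix='001' -> emit 'f', reset

Answer: pkipf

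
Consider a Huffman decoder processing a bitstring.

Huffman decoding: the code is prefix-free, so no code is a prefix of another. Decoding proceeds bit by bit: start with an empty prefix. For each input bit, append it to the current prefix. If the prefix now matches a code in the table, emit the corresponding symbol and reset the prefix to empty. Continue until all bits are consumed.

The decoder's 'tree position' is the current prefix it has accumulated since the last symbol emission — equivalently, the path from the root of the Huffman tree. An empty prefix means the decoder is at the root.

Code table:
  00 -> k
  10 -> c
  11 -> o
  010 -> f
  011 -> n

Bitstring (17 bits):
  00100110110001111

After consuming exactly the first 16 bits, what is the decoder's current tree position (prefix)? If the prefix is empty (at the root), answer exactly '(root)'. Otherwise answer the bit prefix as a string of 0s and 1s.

Answer: 1

Derivation:
Bit 0: prefix='0' (no match yet)
Bit 1: prefix='00' -> emit 'k', reset
Bit 2: prefix='1' (no match yet)
Bit 3: prefix='10' -> emit 'c', reset
Bit 4: prefix='0' (no match yet)
Bit 5: prefix='01' (no match yet)
Bit 6: prefix='011' -> emit 'n', reset
Bit 7: prefix='0' (no match yet)
Bit 8: prefix='01' (no match yet)
Bit 9: prefix='011' -> emit 'n', reset
Bit 10: prefix='0' (no match yet)
Bit 11: prefix='00' -> emit 'k', reset
Bit 12: prefix='0' (no match yet)
Bit 13: prefix='01' (no match yet)
Bit 14: prefix='011' -> emit 'n', reset
Bit 15: prefix='1' (no match yet)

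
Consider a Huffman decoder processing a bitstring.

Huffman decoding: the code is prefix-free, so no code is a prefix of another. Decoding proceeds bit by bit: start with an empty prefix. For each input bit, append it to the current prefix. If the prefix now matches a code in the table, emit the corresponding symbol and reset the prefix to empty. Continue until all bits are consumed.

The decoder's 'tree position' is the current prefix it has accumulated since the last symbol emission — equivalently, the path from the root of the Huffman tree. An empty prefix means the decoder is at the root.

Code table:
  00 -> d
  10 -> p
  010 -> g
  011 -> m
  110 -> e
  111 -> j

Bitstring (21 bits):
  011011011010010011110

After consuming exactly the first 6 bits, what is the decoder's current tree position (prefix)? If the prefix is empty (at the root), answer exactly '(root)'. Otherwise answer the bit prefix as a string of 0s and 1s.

Bit 0: prefix='0' (no match yet)
Bit 1: prefix='01' (no match yet)
Bit 2: prefix='011' -> emit 'm', reset
Bit 3: prefix='0' (no match yet)
Bit 4: prefix='01' (no match yet)
Bit 5: prefix='011' -> emit 'm', reset

Answer: (root)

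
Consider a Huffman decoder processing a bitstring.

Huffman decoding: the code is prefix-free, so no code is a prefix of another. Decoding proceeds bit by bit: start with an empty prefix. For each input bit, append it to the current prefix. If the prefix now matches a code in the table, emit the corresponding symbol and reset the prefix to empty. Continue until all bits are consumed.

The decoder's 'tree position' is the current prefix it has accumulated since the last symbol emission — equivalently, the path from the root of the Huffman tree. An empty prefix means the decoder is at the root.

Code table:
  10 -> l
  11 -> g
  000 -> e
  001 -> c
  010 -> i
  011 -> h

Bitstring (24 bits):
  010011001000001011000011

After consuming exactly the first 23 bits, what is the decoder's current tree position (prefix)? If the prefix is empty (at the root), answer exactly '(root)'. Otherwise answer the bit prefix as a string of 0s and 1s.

Bit 0: prefix='0' (no match yet)
Bit 1: prefix='01' (no match yet)
Bit 2: prefix='010' -> emit 'i', reset
Bit 3: prefix='0' (no match yet)
Bit 4: prefix='01' (no match yet)
Bit 5: prefix='011' -> emit 'h', reset
Bit 6: prefix='0' (no match yet)
Bit 7: prefix='00' (no match yet)
Bit 8: prefix='001' -> emit 'c', reset
Bit 9: prefix='0' (no match yet)
Bit 10: prefix='00' (no match yet)
Bit 11: prefix='000' -> emit 'e', reset
Bit 12: prefix='0' (no match yet)
Bit 13: prefix='00' (no match yet)
Bit 14: prefix='001' -> emit 'c', reset
Bit 15: prefix='0' (no match yet)
Bit 16: prefix='01' (no match yet)
Bit 17: prefix='011' -> emit 'h', reset
Bit 18: prefix='0' (no match yet)
Bit 19: prefix='00' (no match yet)
Bit 20: prefix='000' -> emit 'e', reset
Bit 21: prefix='0' (no match yet)
Bit 22: prefix='01' (no match yet)

Answer: 01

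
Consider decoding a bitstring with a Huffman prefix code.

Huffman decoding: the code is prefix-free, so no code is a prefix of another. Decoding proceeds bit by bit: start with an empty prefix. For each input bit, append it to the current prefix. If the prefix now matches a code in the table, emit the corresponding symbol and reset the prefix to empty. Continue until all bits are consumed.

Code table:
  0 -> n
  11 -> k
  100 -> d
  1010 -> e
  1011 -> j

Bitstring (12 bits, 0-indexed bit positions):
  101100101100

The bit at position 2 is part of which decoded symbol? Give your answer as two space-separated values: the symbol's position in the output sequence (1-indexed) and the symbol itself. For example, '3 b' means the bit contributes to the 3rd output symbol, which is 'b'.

Answer: 1 j

Derivation:
Bit 0: prefix='1' (no match yet)
Bit 1: prefix='10' (no match yet)
Bit 2: prefix='101' (no match yet)
Bit 3: prefix='1011' -> emit 'j', reset
Bit 4: prefix='0' -> emit 'n', reset
Bit 5: prefix='0' -> emit 'n', reset
Bit 6: prefix='1' (no match yet)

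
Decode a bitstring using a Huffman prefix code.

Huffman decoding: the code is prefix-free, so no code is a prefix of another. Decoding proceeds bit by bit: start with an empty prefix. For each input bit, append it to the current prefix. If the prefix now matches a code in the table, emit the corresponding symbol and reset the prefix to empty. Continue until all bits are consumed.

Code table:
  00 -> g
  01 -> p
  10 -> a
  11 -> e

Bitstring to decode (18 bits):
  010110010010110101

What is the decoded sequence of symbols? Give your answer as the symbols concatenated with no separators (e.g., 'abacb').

Answer: ppapgaepp

Derivation:
Bit 0: prefix='0' (no match yet)
Bit 1: prefix='01' -> emit 'p', reset
Bit 2: prefix='0' (no match yet)
Bit 3: prefix='01' -> emit 'p', reset
Bit 4: prefix='1' (no match yet)
Bit 5: prefix='10' -> emit 'a', reset
Bit 6: prefix='0' (no match yet)
Bit 7: prefix='01' -> emit 'p', reset
Bit 8: prefix='0' (no match yet)
Bit 9: prefix='00' -> emit 'g', reset
Bit 10: prefix='1' (no match yet)
Bit 11: prefix='10' -> emit 'a', reset
Bit 12: prefix='1' (no match yet)
Bit 13: prefix='11' -> emit 'e', reset
Bit 14: prefix='0' (no match yet)
Bit 15: prefix='01' -> emit 'p', reset
Bit 16: prefix='0' (no match yet)
Bit 17: prefix='01' -> emit 'p', reset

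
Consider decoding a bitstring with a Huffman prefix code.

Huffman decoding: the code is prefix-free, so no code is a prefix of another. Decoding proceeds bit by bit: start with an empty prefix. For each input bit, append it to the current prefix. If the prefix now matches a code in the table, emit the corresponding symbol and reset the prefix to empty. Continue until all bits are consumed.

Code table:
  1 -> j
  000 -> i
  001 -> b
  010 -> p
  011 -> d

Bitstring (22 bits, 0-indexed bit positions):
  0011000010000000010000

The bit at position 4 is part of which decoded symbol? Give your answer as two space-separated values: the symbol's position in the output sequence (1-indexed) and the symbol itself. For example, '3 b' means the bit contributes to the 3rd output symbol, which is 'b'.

Answer: 3 i

Derivation:
Bit 0: prefix='0' (no match yet)
Bit 1: prefix='00' (no match yet)
Bit 2: prefix='001' -> emit 'b', reset
Bit 3: prefix='1' -> emit 'j', reset
Bit 4: prefix='0' (no match yet)
Bit 5: prefix='00' (no match yet)
Bit 6: prefix='000' -> emit 'i', reset
Bit 7: prefix='0' (no match yet)
Bit 8: prefix='01' (no match yet)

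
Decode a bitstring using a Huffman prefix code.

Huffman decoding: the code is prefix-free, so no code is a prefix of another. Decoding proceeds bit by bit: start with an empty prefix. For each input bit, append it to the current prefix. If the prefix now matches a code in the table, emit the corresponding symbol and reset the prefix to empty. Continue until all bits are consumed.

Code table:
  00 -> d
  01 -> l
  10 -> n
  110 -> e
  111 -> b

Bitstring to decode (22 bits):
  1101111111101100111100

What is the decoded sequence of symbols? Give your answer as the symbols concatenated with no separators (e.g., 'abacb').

Answer: ebbeelbd

Derivation:
Bit 0: prefix='1' (no match yet)
Bit 1: prefix='11' (no match yet)
Bit 2: prefix='110' -> emit 'e', reset
Bit 3: prefix='1' (no match yet)
Bit 4: prefix='11' (no match yet)
Bit 5: prefix='111' -> emit 'b', reset
Bit 6: prefix='1' (no match yet)
Bit 7: prefix='11' (no match yet)
Bit 8: prefix='111' -> emit 'b', reset
Bit 9: prefix='1' (no match yet)
Bit 10: prefix='11' (no match yet)
Bit 11: prefix='110' -> emit 'e', reset
Bit 12: prefix='1' (no match yet)
Bit 13: prefix='11' (no match yet)
Bit 14: prefix='110' -> emit 'e', reset
Bit 15: prefix='0' (no match yet)
Bit 16: prefix='01' -> emit 'l', reset
Bit 17: prefix='1' (no match yet)
Bit 18: prefix='11' (no match yet)
Bit 19: prefix='111' -> emit 'b', reset
Bit 20: prefix='0' (no match yet)
Bit 21: prefix='00' -> emit 'd', reset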